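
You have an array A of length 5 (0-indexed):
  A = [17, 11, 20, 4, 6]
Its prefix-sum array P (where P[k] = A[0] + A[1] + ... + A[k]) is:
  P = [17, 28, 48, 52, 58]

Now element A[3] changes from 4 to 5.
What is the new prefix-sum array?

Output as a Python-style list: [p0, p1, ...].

Answer: [17, 28, 48, 53, 59]

Derivation:
Change: A[3] 4 -> 5, delta = 1
P[k] for k < 3: unchanged (A[3] not included)
P[k] for k >= 3: shift by delta = 1
  P[0] = 17 + 0 = 17
  P[1] = 28 + 0 = 28
  P[2] = 48 + 0 = 48
  P[3] = 52 + 1 = 53
  P[4] = 58 + 1 = 59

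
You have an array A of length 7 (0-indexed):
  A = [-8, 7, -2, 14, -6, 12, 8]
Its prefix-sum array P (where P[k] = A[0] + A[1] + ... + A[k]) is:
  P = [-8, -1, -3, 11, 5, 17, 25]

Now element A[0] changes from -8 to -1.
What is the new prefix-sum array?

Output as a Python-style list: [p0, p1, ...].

Answer: [-1, 6, 4, 18, 12, 24, 32]

Derivation:
Change: A[0] -8 -> -1, delta = 7
P[k] for k < 0: unchanged (A[0] not included)
P[k] for k >= 0: shift by delta = 7
  P[0] = -8 + 7 = -1
  P[1] = -1 + 7 = 6
  P[2] = -3 + 7 = 4
  P[3] = 11 + 7 = 18
  P[4] = 5 + 7 = 12
  P[5] = 17 + 7 = 24
  P[6] = 25 + 7 = 32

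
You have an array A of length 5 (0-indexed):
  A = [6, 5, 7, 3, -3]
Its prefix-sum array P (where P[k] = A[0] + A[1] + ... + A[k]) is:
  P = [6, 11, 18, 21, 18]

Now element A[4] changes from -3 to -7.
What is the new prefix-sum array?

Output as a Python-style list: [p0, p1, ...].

Change: A[4] -3 -> -7, delta = -4
P[k] for k < 4: unchanged (A[4] not included)
P[k] for k >= 4: shift by delta = -4
  P[0] = 6 + 0 = 6
  P[1] = 11 + 0 = 11
  P[2] = 18 + 0 = 18
  P[3] = 21 + 0 = 21
  P[4] = 18 + -4 = 14

Answer: [6, 11, 18, 21, 14]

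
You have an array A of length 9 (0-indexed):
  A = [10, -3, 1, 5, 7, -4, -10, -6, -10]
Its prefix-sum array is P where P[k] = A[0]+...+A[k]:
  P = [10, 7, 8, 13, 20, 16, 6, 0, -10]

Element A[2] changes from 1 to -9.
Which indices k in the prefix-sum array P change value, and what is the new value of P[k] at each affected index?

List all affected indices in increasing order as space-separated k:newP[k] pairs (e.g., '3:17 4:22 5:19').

P[k] = A[0] + ... + A[k]
P[k] includes A[2] iff k >= 2
Affected indices: 2, 3, ..., 8; delta = -10
  P[2]: 8 + -10 = -2
  P[3]: 13 + -10 = 3
  P[4]: 20 + -10 = 10
  P[5]: 16 + -10 = 6
  P[6]: 6 + -10 = -4
  P[7]: 0 + -10 = -10
  P[8]: -10 + -10 = -20

Answer: 2:-2 3:3 4:10 5:6 6:-4 7:-10 8:-20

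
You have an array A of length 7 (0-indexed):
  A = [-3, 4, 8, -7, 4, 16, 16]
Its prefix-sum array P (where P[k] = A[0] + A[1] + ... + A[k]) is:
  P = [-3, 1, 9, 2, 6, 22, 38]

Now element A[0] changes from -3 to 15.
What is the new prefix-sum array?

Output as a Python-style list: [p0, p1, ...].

Answer: [15, 19, 27, 20, 24, 40, 56]

Derivation:
Change: A[0] -3 -> 15, delta = 18
P[k] for k < 0: unchanged (A[0] not included)
P[k] for k >= 0: shift by delta = 18
  P[0] = -3 + 18 = 15
  P[1] = 1 + 18 = 19
  P[2] = 9 + 18 = 27
  P[3] = 2 + 18 = 20
  P[4] = 6 + 18 = 24
  P[5] = 22 + 18 = 40
  P[6] = 38 + 18 = 56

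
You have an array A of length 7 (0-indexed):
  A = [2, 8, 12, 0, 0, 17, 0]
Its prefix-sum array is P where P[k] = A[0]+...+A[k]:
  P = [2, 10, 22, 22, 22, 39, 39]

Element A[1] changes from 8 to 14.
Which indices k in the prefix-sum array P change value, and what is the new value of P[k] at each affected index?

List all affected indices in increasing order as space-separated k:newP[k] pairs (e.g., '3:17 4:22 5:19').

P[k] = A[0] + ... + A[k]
P[k] includes A[1] iff k >= 1
Affected indices: 1, 2, ..., 6; delta = 6
  P[1]: 10 + 6 = 16
  P[2]: 22 + 6 = 28
  P[3]: 22 + 6 = 28
  P[4]: 22 + 6 = 28
  P[5]: 39 + 6 = 45
  P[6]: 39 + 6 = 45

Answer: 1:16 2:28 3:28 4:28 5:45 6:45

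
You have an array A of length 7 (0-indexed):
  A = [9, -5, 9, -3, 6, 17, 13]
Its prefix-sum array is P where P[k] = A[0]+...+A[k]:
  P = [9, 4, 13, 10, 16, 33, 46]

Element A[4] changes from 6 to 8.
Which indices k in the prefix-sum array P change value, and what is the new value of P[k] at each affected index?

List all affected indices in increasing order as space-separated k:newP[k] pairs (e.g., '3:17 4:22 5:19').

Answer: 4:18 5:35 6:48

Derivation:
P[k] = A[0] + ... + A[k]
P[k] includes A[4] iff k >= 4
Affected indices: 4, 5, ..., 6; delta = 2
  P[4]: 16 + 2 = 18
  P[5]: 33 + 2 = 35
  P[6]: 46 + 2 = 48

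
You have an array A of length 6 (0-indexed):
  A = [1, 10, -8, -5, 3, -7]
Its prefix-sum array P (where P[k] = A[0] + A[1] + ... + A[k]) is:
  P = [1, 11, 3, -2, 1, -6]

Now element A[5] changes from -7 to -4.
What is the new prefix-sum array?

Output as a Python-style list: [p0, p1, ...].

Change: A[5] -7 -> -4, delta = 3
P[k] for k < 5: unchanged (A[5] not included)
P[k] for k >= 5: shift by delta = 3
  P[0] = 1 + 0 = 1
  P[1] = 11 + 0 = 11
  P[2] = 3 + 0 = 3
  P[3] = -2 + 0 = -2
  P[4] = 1 + 0 = 1
  P[5] = -6 + 3 = -3

Answer: [1, 11, 3, -2, 1, -3]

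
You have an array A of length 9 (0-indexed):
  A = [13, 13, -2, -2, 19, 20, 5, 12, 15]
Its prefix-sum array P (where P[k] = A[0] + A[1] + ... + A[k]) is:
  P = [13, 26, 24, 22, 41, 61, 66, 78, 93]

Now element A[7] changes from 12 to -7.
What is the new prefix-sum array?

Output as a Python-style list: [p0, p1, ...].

Change: A[7] 12 -> -7, delta = -19
P[k] for k < 7: unchanged (A[7] not included)
P[k] for k >= 7: shift by delta = -19
  P[0] = 13 + 0 = 13
  P[1] = 26 + 0 = 26
  P[2] = 24 + 0 = 24
  P[3] = 22 + 0 = 22
  P[4] = 41 + 0 = 41
  P[5] = 61 + 0 = 61
  P[6] = 66 + 0 = 66
  P[7] = 78 + -19 = 59
  P[8] = 93 + -19 = 74

Answer: [13, 26, 24, 22, 41, 61, 66, 59, 74]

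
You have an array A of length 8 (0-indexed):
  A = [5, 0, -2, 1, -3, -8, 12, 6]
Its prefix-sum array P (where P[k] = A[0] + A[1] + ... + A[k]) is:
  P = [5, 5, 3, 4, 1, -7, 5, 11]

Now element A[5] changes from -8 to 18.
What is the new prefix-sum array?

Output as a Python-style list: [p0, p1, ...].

Answer: [5, 5, 3, 4, 1, 19, 31, 37]

Derivation:
Change: A[5] -8 -> 18, delta = 26
P[k] for k < 5: unchanged (A[5] not included)
P[k] for k >= 5: shift by delta = 26
  P[0] = 5 + 0 = 5
  P[1] = 5 + 0 = 5
  P[2] = 3 + 0 = 3
  P[3] = 4 + 0 = 4
  P[4] = 1 + 0 = 1
  P[5] = -7 + 26 = 19
  P[6] = 5 + 26 = 31
  P[7] = 11 + 26 = 37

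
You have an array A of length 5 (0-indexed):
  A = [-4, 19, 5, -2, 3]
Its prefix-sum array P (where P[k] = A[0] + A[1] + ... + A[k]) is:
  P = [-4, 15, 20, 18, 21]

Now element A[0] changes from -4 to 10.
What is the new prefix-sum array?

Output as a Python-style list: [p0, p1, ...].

Answer: [10, 29, 34, 32, 35]

Derivation:
Change: A[0] -4 -> 10, delta = 14
P[k] for k < 0: unchanged (A[0] not included)
P[k] for k >= 0: shift by delta = 14
  P[0] = -4 + 14 = 10
  P[1] = 15 + 14 = 29
  P[2] = 20 + 14 = 34
  P[3] = 18 + 14 = 32
  P[4] = 21 + 14 = 35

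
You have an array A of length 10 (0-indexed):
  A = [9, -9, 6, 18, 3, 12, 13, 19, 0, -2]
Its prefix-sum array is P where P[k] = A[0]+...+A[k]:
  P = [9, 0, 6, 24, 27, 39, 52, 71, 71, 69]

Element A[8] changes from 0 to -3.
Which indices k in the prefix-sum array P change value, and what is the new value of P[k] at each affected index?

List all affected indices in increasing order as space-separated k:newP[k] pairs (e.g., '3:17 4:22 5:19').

Answer: 8:68 9:66

Derivation:
P[k] = A[0] + ... + A[k]
P[k] includes A[8] iff k >= 8
Affected indices: 8, 9, ..., 9; delta = -3
  P[8]: 71 + -3 = 68
  P[9]: 69 + -3 = 66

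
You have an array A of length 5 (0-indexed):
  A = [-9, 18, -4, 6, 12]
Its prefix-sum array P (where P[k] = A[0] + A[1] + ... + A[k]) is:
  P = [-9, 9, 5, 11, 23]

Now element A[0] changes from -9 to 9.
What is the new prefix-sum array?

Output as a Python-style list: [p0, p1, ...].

Change: A[0] -9 -> 9, delta = 18
P[k] for k < 0: unchanged (A[0] not included)
P[k] for k >= 0: shift by delta = 18
  P[0] = -9 + 18 = 9
  P[1] = 9 + 18 = 27
  P[2] = 5 + 18 = 23
  P[3] = 11 + 18 = 29
  P[4] = 23 + 18 = 41

Answer: [9, 27, 23, 29, 41]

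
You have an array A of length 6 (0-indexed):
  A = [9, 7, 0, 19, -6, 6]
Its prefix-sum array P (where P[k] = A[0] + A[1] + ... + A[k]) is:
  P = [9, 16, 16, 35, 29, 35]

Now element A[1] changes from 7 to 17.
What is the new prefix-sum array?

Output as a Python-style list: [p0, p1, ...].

Change: A[1] 7 -> 17, delta = 10
P[k] for k < 1: unchanged (A[1] not included)
P[k] for k >= 1: shift by delta = 10
  P[0] = 9 + 0 = 9
  P[1] = 16 + 10 = 26
  P[2] = 16 + 10 = 26
  P[3] = 35 + 10 = 45
  P[4] = 29 + 10 = 39
  P[5] = 35 + 10 = 45

Answer: [9, 26, 26, 45, 39, 45]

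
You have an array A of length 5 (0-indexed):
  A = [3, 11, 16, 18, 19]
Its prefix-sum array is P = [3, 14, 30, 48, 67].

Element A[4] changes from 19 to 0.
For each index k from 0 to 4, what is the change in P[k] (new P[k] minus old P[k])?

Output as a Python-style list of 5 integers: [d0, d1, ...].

Element change: A[4] 19 -> 0, delta = -19
For k < 4: P[k] unchanged, delta_P[k] = 0
For k >= 4: P[k] shifts by exactly -19
Delta array: [0, 0, 0, 0, -19]

Answer: [0, 0, 0, 0, -19]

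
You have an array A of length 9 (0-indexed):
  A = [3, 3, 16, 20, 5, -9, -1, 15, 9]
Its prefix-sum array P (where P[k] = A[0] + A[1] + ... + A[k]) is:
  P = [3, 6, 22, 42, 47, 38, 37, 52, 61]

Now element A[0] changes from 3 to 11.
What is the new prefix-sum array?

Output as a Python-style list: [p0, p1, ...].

Change: A[0] 3 -> 11, delta = 8
P[k] for k < 0: unchanged (A[0] not included)
P[k] for k >= 0: shift by delta = 8
  P[0] = 3 + 8 = 11
  P[1] = 6 + 8 = 14
  P[2] = 22 + 8 = 30
  P[3] = 42 + 8 = 50
  P[4] = 47 + 8 = 55
  P[5] = 38 + 8 = 46
  P[6] = 37 + 8 = 45
  P[7] = 52 + 8 = 60
  P[8] = 61 + 8 = 69

Answer: [11, 14, 30, 50, 55, 46, 45, 60, 69]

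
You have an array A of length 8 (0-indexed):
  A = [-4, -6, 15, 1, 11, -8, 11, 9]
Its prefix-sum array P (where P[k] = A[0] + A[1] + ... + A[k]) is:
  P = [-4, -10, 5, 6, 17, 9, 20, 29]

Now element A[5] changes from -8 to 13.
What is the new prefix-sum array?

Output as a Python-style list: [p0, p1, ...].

Change: A[5] -8 -> 13, delta = 21
P[k] for k < 5: unchanged (A[5] not included)
P[k] for k >= 5: shift by delta = 21
  P[0] = -4 + 0 = -4
  P[1] = -10 + 0 = -10
  P[2] = 5 + 0 = 5
  P[3] = 6 + 0 = 6
  P[4] = 17 + 0 = 17
  P[5] = 9 + 21 = 30
  P[6] = 20 + 21 = 41
  P[7] = 29 + 21 = 50

Answer: [-4, -10, 5, 6, 17, 30, 41, 50]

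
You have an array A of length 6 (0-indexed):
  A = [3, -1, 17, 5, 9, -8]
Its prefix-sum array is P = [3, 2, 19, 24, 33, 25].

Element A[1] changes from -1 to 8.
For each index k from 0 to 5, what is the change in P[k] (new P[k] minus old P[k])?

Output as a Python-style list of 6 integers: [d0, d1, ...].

Element change: A[1] -1 -> 8, delta = 9
For k < 1: P[k] unchanged, delta_P[k] = 0
For k >= 1: P[k] shifts by exactly 9
Delta array: [0, 9, 9, 9, 9, 9]

Answer: [0, 9, 9, 9, 9, 9]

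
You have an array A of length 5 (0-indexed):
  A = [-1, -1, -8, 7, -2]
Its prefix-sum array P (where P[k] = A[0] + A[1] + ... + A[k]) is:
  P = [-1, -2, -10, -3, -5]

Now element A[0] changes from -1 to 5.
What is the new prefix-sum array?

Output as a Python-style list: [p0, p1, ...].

Answer: [5, 4, -4, 3, 1]

Derivation:
Change: A[0] -1 -> 5, delta = 6
P[k] for k < 0: unchanged (A[0] not included)
P[k] for k >= 0: shift by delta = 6
  P[0] = -1 + 6 = 5
  P[1] = -2 + 6 = 4
  P[2] = -10 + 6 = -4
  P[3] = -3 + 6 = 3
  P[4] = -5 + 6 = 1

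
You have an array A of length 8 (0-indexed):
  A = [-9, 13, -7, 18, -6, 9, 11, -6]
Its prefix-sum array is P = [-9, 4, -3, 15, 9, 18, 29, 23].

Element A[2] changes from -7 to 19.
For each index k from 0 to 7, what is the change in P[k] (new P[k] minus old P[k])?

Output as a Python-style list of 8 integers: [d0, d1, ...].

Answer: [0, 0, 26, 26, 26, 26, 26, 26]

Derivation:
Element change: A[2] -7 -> 19, delta = 26
For k < 2: P[k] unchanged, delta_P[k] = 0
For k >= 2: P[k] shifts by exactly 26
Delta array: [0, 0, 26, 26, 26, 26, 26, 26]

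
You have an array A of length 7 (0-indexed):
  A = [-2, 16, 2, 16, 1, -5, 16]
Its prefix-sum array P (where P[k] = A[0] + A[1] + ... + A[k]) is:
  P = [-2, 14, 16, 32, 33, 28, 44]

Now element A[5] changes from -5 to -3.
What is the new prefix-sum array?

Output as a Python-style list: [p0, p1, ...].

Change: A[5] -5 -> -3, delta = 2
P[k] for k < 5: unchanged (A[5] not included)
P[k] for k >= 5: shift by delta = 2
  P[0] = -2 + 0 = -2
  P[1] = 14 + 0 = 14
  P[2] = 16 + 0 = 16
  P[3] = 32 + 0 = 32
  P[4] = 33 + 0 = 33
  P[5] = 28 + 2 = 30
  P[6] = 44 + 2 = 46

Answer: [-2, 14, 16, 32, 33, 30, 46]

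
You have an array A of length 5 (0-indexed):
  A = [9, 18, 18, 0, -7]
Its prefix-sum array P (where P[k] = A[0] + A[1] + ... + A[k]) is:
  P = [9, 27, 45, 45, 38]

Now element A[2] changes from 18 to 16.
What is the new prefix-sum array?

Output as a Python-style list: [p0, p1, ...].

Change: A[2] 18 -> 16, delta = -2
P[k] for k < 2: unchanged (A[2] not included)
P[k] for k >= 2: shift by delta = -2
  P[0] = 9 + 0 = 9
  P[1] = 27 + 0 = 27
  P[2] = 45 + -2 = 43
  P[3] = 45 + -2 = 43
  P[4] = 38 + -2 = 36

Answer: [9, 27, 43, 43, 36]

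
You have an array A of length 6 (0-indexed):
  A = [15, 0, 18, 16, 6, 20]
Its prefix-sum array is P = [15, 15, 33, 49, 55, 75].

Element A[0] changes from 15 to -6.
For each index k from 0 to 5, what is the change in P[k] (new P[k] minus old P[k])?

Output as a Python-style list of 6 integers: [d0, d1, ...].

Answer: [-21, -21, -21, -21, -21, -21]

Derivation:
Element change: A[0] 15 -> -6, delta = -21
For k < 0: P[k] unchanged, delta_P[k] = 0
For k >= 0: P[k] shifts by exactly -21
Delta array: [-21, -21, -21, -21, -21, -21]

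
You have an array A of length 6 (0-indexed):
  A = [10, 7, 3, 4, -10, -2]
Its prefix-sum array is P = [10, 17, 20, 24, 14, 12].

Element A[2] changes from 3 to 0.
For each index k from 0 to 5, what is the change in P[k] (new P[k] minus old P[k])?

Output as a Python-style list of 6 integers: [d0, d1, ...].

Answer: [0, 0, -3, -3, -3, -3]

Derivation:
Element change: A[2] 3 -> 0, delta = -3
For k < 2: P[k] unchanged, delta_P[k] = 0
For k >= 2: P[k] shifts by exactly -3
Delta array: [0, 0, -3, -3, -3, -3]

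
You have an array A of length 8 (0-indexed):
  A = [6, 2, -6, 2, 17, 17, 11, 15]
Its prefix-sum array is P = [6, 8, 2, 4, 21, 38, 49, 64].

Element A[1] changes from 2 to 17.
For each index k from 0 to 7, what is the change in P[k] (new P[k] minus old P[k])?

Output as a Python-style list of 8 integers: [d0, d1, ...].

Answer: [0, 15, 15, 15, 15, 15, 15, 15]

Derivation:
Element change: A[1] 2 -> 17, delta = 15
For k < 1: P[k] unchanged, delta_P[k] = 0
For k >= 1: P[k] shifts by exactly 15
Delta array: [0, 15, 15, 15, 15, 15, 15, 15]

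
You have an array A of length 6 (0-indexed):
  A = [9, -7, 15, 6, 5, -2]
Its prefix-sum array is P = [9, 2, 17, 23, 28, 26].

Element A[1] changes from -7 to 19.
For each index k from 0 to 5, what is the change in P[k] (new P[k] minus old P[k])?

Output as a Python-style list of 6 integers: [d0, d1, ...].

Answer: [0, 26, 26, 26, 26, 26]

Derivation:
Element change: A[1] -7 -> 19, delta = 26
For k < 1: P[k] unchanged, delta_P[k] = 0
For k >= 1: P[k] shifts by exactly 26
Delta array: [0, 26, 26, 26, 26, 26]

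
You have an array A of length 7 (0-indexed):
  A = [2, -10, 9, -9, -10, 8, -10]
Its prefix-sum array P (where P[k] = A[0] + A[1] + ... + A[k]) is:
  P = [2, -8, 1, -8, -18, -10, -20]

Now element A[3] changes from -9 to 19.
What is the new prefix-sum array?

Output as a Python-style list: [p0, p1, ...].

Change: A[3] -9 -> 19, delta = 28
P[k] for k < 3: unchanged (A[3] not included)
P[k] for k >= 3: shift by delta = 28
  P[0] = 2 + 0 = 2
  P[1] = -8 + 0 = -8
  P[2] = 1 + 0 = 1
  P[3] = -8 + 28 = 20
  P[4] = -18 + 28 = 10
  P[5] = -10 + 28 = 18
  P[6] = -20 + 28 = 8

Answer: [2, -8, 1, 20, 10, 18, 8]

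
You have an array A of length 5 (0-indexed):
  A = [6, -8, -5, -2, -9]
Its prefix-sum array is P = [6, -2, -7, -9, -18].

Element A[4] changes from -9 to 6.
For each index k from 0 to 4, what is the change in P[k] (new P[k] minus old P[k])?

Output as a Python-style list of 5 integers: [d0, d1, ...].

Element change: A[4] -9 -> 6, delta = 15
For k < 4: P[k] unchanged, delta_P[k] = 0
For k >= 4: P[k] shifts by exactly 15
Delta array: [0, 0, 0, 0, 15]

Answer: [0, 0, 0, 0, 15]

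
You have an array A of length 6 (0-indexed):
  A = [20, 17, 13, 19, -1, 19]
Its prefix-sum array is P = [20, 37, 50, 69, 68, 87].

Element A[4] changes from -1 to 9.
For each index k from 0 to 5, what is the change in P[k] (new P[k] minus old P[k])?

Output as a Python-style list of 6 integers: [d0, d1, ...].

Answer: [0, 0, 0, 0, 10, 10]

Derivation:
Element change: A[4] -1 -> 9, delta = 10
For k < 4: P[k] unchanged, delta_P[k] = 0
For k >= 4: P[k] shifts by exactly 10
Delta array: [0, 0, 0, 0, 10, 10]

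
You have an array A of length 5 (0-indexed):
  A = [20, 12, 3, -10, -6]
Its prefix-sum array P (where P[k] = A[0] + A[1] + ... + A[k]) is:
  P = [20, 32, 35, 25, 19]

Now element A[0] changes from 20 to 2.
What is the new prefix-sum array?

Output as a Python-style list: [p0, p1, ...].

Answer: [2, 14, 17, 7, 1]

Derivation:
Change: A[0] 20 -> 2, delta = -18
P[k] for k < 0: unchanged (A[0] not included)
P[k] for k >= 0: shift by delta = -18
  P[0] = 20 + -18 = 2
  P[1] = 32 + -18 = 14
  P[2] = 35 + -18 = 17
  P[3] = 25 + -18 = 7
  P[4] = 19 + -18 = 1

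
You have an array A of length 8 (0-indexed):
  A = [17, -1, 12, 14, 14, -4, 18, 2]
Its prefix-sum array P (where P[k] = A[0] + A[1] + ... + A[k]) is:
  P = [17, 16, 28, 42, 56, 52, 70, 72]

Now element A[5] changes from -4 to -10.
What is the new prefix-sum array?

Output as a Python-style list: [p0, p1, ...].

Answer: [17, 16, 28, 42, 56, 46, 64, 66]

Derivation:
Change: A[5] -4 -> -10, delta = -6
P[k] for k < 5: unchanged (A[5] not included)
P[k] for k >= 5: shift by delta = -6
  P[0] = 17 + 0 = 17
  P[1] = 16 + 0 = 16
  P[2] = 28 + 0 = 28
  P[3] = 42 + 0 = 42
  P[4] = 56 + 0 = 56
  P[5] = 52 + -6 = 46
  P[6] = 70 + -6 = 64
  P[7] = 72 + -6 = 66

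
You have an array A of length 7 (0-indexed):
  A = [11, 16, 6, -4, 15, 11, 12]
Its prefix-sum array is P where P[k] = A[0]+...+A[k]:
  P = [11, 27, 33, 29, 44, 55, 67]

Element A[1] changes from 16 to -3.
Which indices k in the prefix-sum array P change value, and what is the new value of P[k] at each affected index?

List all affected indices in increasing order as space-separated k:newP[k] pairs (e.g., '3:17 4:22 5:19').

P[k] = A[0] + ... + A[k]
P[k] includes A[1] iff k >= 1
Affected indices: 1, 2, ..., 6; delta = -19
  P[1]: 27 + -19 = 8
  P[2]: 33 + -19 = 14
  P[3]: 29 + -19 = 10
  P[4]: 44 + -19 = 25
  P[5]: 55 + -19 = 36
  P[6]: 67 + -19 = 48

Answer: 1:8 2:14 3:10 4:25 5:36 6:48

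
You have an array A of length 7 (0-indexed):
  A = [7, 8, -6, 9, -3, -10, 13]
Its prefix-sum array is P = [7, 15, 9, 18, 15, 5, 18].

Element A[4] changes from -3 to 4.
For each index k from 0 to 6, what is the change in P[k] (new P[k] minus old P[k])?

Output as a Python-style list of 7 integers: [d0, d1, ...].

Answer: [0, 0, 0, 0, 7, 7, 7]

Derivation:
Element change: A[4] -3 -> 4, delta = 7
For k < 4: P[k] unchanged, delta_P[k] = 0
For k >= 4: P[k] shifts by exactly 7
Delta array: [0, 0, 0, 0, 7, 7, 7]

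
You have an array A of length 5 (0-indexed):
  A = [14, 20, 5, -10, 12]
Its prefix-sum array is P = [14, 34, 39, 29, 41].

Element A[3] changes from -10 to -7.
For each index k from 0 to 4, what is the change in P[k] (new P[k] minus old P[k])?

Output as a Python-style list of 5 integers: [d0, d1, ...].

Answer: [0, 0, 0, 3, 3]

Derivation:
Element change: A[3] -10 -> -7, delta = 3
For k < 3: P[k] unchanged, delta_P[k] = 0
For k >= 3: P[k] shifts by exactly 3
Delta array: [0, 0, 0, 3, 3]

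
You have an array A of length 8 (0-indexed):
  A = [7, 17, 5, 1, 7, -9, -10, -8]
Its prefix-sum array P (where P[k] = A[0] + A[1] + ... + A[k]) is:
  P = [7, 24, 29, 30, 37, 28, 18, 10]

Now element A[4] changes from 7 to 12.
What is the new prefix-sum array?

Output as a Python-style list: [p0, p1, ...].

Answer: [7, 24, 29, 30, 42, 33, 23, 15]

Derivation:
Change: A[4] 7 -> 12, delta = 5
P[k] for k < 4: unchanged (A[4] not included)
P[k] for k >= 4: shift by delta = 5
  P[0] = 7 + 0 = 7
  P[1] = 24 + 0 = 24
  P[2] = 29 + 0 = 29
  P[3] = 30 + 0 = 30
  P[4] = 37 + 5 = 42
  P[5] = 28 + 5 = 33
  P[6] = 18 + 5 = 23
  P[7] = 10 + 5 = 15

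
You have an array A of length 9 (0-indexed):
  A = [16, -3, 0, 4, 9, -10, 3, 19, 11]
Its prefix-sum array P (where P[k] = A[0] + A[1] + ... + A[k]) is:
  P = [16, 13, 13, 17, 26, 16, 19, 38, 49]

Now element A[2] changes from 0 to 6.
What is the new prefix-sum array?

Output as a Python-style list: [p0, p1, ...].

Answer: [16, 13, 19, 23, 32, 22, 25, 44, 55]

Derivation:
Change: A[2] 0 -> 6, delta = 6
P[k] for k < 2: unchanged (A[2] not included)
P[k] for k >= 2: shift by delta = 6
  P[0] = 16 + 0 = 16
  P[1] = 13 + 0 = 13
  P[2] = 13 + 6 = 19
  P[3] = 17 + 6 = 23
  P[4] = 26 + 6 = 32
  P[5] = 16 + 6 = 22
  P[6] = 19 + 6 = 25
  P[7] = 38 + 6 = 44
  P[8] = 49 + 6 = 55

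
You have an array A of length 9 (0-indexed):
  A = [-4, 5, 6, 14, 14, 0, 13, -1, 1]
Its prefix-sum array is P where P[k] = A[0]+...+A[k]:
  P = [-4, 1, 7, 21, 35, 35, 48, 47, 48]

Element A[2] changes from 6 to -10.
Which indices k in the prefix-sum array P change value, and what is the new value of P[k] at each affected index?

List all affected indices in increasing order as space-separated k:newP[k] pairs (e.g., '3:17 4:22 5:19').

Answer: 2:-9 3:5 4:19 5:19 6:32 7:31 8:32

Derivation:
P[k] = A[0] + ... + A[k]
P[k] includes A[2] iff k >= 2
Affected indices: 2, 3, ..., 8; delta = -16
  P[2]: 7 + -16 = -9
  P[3]: 21 + -16 = 5
  P[4]: 35 + -16 = 19
  P[5]: 35 + -16 = 19
  P[6]: 48 + -16 = 32
  P[7]: 47 + -16 = 31
  P[8]: 48 + -16 = 32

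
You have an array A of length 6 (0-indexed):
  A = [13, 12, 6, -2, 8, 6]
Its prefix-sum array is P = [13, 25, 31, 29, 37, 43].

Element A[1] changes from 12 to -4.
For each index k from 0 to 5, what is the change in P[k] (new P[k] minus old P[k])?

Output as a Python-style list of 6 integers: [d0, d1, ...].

Answer: [0, -16, -16, -16, -16, -16]

Derivation:
Element change: A[1] 12 -> -4, delta = -16
For k < 1: P[k] unchanged, delta_P[k] = 0
For k >= 1: P[k] shifts by exactly -16
Delta array: [0, -16, -16, -16, -16, -16]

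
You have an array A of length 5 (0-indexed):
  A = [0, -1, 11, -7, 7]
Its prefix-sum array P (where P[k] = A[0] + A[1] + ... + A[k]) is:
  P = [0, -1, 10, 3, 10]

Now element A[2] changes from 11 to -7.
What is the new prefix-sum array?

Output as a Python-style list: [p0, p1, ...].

Answer: [0, -1, -8, -15, -8]

Derivation:
Change: A[2] 11 -> -7, delta = -18
P[k] for k < 2: unchanged (A[2] not included)
P[k] for k >= 2: shift by delta = -18
  P[0] = 0 + 0 = 0
  P[1] = -1 + 0 = -1
  P[2] = 10 + -18 = -8
  P[3] = 3 + -18 = -15
  P[4] = 10 + -18 = -8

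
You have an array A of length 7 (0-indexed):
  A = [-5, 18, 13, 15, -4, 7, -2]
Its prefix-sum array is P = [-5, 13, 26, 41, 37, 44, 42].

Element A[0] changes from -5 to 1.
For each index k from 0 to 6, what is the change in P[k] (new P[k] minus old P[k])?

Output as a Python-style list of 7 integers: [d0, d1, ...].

Element change: A[0] -5 -> 1, delta = 6
For k < 0: P[k] unchanged, delta_P[k] = 0
For k >= 0: P[k] shifts by exactly 6
Delta array: [6, 6, 6, 6, 6, 6, 6]

Answer: [6, 6, 6, 6, 6, 6, 6]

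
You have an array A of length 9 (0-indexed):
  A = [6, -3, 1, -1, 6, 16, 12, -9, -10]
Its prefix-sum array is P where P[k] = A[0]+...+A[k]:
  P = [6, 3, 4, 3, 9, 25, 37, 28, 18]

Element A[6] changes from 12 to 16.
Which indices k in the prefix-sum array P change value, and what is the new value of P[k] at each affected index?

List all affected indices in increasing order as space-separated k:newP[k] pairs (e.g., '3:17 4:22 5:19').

Answer: 6:41 7:32 8:22

Derivation:
P[k] = A[0] + ... + A[k]
P[k] includes A[6] iff k >= 6
Affected indices: 6, 7, ..., 8; delta = 4
  P[6]: 37 + 4 = 41
  P[7]: 28 + 4 = 32
  P[8]: 18 + 4 = 22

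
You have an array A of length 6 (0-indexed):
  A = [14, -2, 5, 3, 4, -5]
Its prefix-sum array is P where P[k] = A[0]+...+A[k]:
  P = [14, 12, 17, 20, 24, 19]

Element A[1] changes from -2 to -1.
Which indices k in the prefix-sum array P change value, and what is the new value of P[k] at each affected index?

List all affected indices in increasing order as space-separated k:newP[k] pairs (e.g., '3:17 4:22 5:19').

P[k] = A[0] + ... + A[k]
P[k] includes A[1] iff k >= 1
Affected indices: 1, 2, ..., 5; delta = 1
  P[1]: 12 + 1 = 13
  P[2]: 17 + 1 = 18
  P[3]: 20 + 1 = 21
  P[4]: 24 + 1 = 25
  P[5]: 19 + 1 = 20

Answer: 1:13 2:18 3:21 4:25 5:20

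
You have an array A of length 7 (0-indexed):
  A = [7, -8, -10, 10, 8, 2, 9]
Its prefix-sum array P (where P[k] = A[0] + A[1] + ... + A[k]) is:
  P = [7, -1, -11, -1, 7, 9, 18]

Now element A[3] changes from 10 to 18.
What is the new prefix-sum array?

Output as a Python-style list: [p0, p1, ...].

Change: A[3] 10 -> 18, delta = 8
P[k] for k < 3: unchanged (A[3] not included)
P[k] for k >= 3: shift by delta = 8
  P[0] = 7 + 0 = 7
  P[1] = -1 + 0 = -1
  P[2] = -11 + 0 = -11
  P[3] = -1 + 8 = 7
  P[4] = 7 + 8 = 15
  P[5] = 9 + 8 = 17
  P[6] = 18 + 8 = 26

Answer: [7, -1, -11, 7, 15, 17, 26]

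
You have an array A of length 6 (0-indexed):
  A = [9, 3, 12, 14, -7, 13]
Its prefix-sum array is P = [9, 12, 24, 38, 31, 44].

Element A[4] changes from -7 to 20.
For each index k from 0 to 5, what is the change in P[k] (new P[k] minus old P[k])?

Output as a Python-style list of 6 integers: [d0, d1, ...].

Answer: [0, 0, 0, 0, 27, 27]

Derivation:
Element change: A[4] -7 -> 20, delta = 27
For k < 4: P[k] unchanged, delta_P[k] = 0
For k >= 4: P[k] shifts by exactly 27
Delta array: [0, 0, 0, 0, 27, 27]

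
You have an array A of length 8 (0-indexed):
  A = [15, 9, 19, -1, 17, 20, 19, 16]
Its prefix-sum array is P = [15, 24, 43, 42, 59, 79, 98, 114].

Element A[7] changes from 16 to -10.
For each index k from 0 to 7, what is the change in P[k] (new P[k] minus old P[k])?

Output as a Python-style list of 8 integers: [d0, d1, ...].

Element change: A[7] 16 -> -10, delta = -26
For k < 7: P[k] unchanged, delta_P[k] = 0
For k >= 7: P[k] shifts by exactly -26
Delta array: [0, 0, 0, 0, 0, 0, 0, -26]

Answer: [0, 0, 0, 0, 0, 0, 0, -26]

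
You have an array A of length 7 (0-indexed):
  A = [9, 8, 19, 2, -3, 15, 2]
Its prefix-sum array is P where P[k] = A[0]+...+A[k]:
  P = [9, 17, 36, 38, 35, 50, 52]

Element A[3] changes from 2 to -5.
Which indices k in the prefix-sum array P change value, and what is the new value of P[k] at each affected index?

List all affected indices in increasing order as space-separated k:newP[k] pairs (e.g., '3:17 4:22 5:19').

P[k] = A[0] + ... + A[k]
P[k] includes A[3] iff k >= 3
Affected indices: 3, 4, ..., 6; delta = -7
  P[3]: 38 + -7 = 31
  P[4]: 35 + -7 = 28
  P[5]: 50 + -7 = 43
  P[6]: 52 + -7 = 45

Answer: 3:31 4:28 5:43 6:45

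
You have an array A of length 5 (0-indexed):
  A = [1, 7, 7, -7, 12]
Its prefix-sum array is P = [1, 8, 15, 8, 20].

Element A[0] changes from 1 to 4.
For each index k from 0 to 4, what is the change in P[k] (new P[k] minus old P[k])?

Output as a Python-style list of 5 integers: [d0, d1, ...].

Element change: A[0] 1 -> 4, delta = 3
For k < 0: P[k] unchanged, delta_P[k] = 0
For k >= 0: P[k] shifts by exactly 3
Delta array: [3, 3, 3, 3, 3]

Answer: [3, 3, 3, 3, 3]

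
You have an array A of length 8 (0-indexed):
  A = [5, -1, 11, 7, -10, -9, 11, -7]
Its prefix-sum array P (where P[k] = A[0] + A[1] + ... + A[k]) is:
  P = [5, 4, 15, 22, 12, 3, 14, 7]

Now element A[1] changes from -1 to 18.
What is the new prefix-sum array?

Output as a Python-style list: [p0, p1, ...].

Change: A[1] -1 -> 18, delta = 19
P[k] for k < 1: unchanged (A[1] not included)
P[k] for k >= 1: shift by delta = 19
  P[0] = 5 + 0 = 5
  P[1] = 4 + 19 = 23
  P[2] = 15 + 19 = 34
  P[3] = 22 + 19 = 41
  P[4] = 12 + 19 = 31
  P[5] = 3 + 19 = 22
  P[6] = 14 + 19 = 33
  P[7] = 7 + 19 = 26

Answer: [5, 23, 34, 41, 31, 22, 33, 26]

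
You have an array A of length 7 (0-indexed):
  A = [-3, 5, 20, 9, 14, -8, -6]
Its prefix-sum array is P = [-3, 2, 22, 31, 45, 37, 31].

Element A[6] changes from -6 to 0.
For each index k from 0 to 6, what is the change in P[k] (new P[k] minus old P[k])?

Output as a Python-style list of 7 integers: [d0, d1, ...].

Answer: [0, 0, 0, 0, 0, 0, 6]

Derivation:
Element change: A[6] -6 -> 0, delta = 6
For k < 6: P[k] unchanged, delta_P[k] = 0
For k >= 6: P[k] shifts by exactly 6
Delta array: [0, 0, 0, 0, 0, 0, 6]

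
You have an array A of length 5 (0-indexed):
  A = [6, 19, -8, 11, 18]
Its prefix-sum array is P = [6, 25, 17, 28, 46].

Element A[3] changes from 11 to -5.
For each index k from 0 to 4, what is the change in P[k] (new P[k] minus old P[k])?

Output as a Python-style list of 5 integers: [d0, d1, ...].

Element change: A[3] 11 -> -5, delta = -16
For k < 3: P[k] unchanged, delta_P[k] = 0
For k >= 3: P[k] shifts by exactly -16
Delta array: [0, 0, 0, -16, -16]

Answer: [0, 0, 0, -16, -16]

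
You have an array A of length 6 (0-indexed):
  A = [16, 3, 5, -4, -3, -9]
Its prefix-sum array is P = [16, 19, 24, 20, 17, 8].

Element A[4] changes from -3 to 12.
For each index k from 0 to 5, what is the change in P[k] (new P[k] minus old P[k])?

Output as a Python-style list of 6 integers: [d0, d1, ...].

Element change: A[4] -3 -> 12, delta = 15
For k < 4: P[k] unchanged, delta_P[k] = 0
For k >= 4: P[k] shifts by exactly 15
Delta array: [0, 0, 0, 0, 15, 15]

Answer: [0, 0, 0, 0, 15, 15]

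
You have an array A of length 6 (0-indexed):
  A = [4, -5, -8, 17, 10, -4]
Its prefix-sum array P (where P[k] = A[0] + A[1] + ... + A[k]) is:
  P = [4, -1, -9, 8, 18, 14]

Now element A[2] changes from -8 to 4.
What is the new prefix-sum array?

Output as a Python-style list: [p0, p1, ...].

Answer: [4, -1, 3, 20, 30, 26]

Derivation:
Change: A[2] -8 -> 4, delta = 12
P[k] for k < 2: unchanged (A[2] not included)
P[k] for k >= 2: shift by delta = 12
  P[0] = 4 + 0 = 4
  P[1] = -1 + 0 = -1
  P[2] = -9 + 12 = 3
  P[3] = 8 + 12 = 20
  P[4] = 18 + 12 = 30
  P[5] = 14 + 12 = 26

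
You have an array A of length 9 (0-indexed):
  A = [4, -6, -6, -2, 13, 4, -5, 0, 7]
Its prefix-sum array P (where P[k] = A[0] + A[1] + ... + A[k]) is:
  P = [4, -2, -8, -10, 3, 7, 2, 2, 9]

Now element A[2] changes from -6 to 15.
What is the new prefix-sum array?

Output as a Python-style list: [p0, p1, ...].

Change: A[2] -6 -> 15, delta = 21
P[k] for k < 2: unchanged (A[2] not included)
P[k] for k >= 2: shift by delta = 21
  P[0] = 4 + 0 = 4
  P[1] = -2 + 0 = -2
  P[2] = -8 + 21 = 13
  P[3] = -10 + 21 = 11
  P[4] = 3 + 21 = 24
  P[5] = 7 + 21 = 28
  P[6] = 2 + 21 = 23
  P[7] = 2 + 21 = 23
  P[8] = 9 + 21 = 30

Answer: [4, -2, 13, 11, 24, 28, 23, 23, 30]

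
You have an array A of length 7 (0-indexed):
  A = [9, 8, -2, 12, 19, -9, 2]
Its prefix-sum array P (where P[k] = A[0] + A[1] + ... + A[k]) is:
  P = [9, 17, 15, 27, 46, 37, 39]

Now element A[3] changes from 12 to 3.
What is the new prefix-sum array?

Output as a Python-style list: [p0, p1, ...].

Change: A[3] 12 -> 3, delta = -9
P[k] for k < 3: unchanged (A[3] not included)
P[k] for k >= 3: shift by delta = -9
  P[0] = 9 + 0 = 9
  P[1] = 17 + 0 = 17
  P[2] = 15 + 0 = 15
  P[3] = 27 + -9 = 18
  P[4] = 46 + -9 = 37
  P[5] = 37 + -9 = 28
  P[6] = 39 + -9 = 30

Answer: [9, 17, 15, 18, 37, 28, 30]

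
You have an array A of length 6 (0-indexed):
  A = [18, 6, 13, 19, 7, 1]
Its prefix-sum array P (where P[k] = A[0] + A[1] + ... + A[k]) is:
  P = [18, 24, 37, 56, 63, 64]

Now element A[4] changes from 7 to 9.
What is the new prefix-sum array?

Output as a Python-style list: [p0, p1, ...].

Change: A[4] 7 -> 9, delta = 2
P[k] for k < 4: unchanged (A[4] not included)
P[k] for k >= 4: shift by delta = 2
  P[0] = 18 + 0 = 18
  P[1] = 24 + 0 = 24
  P[2] = 37 + 0 = 37
  P[3] = 56 + 0 = 56
  P[4] = 63 + 2 = 65
  P[5] = 64 + 2 = 66

Answer: [18, 24, 37, 56, 65, 66]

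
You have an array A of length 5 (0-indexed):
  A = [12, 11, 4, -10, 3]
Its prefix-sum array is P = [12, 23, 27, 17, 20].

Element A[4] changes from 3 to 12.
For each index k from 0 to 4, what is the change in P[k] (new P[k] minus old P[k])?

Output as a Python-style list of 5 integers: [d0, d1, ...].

Answer: [0, 0, 0, 0, 9]

Derivation:
Element change: A[4] 3 -> 12, delta = 9
For k < 4: P[k] unchanged, delta_P[k] = 0
For k >= 4: P[k] shifts by exactly 9
Delta array: [0, 0, 0, 0, 9]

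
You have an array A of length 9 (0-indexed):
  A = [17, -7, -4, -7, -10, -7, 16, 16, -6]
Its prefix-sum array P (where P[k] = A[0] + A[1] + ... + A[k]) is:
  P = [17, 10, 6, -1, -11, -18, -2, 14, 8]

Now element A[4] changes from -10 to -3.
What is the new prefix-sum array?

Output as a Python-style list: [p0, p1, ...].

Change: A[4] -10 -> -3, delta = 7
P[k] for k < 4: unchanged (A[4] not included)
P[k] for k >= 4: shift by delta = 7
  P[0] = 17 + 0 = 17
  P[1] = 10 + 0 = 10
  P[2] = 6 + 0 = 6
  P[3] = -1 + 0 = -1
  P[4] = -11 + 7 = -4
  P[5] = -18 + 7 = -11
  P[6] = -2 + 7 = 5
  P[7] = 14 + 7 = 21
  P[8] = 8 + 7 = 15

Answer: [17, 10, 6, -1, -4, -11, 5, 21, 15]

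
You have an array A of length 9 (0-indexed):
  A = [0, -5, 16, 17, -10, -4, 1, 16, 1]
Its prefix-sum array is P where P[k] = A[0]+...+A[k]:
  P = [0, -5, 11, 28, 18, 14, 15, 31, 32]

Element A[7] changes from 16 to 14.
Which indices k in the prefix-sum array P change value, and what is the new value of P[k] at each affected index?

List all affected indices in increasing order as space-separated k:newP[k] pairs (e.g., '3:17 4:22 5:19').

P[k] = A[0] + ... + A[k]
P[k] includes A[7] iff k >= 7
Affected indices: 7, 8, ..., 8; delta = -2
  P[7]: 31 + -2 = 29
  P[8]: 32 + -2 = 30

Answer: 7:29 8:30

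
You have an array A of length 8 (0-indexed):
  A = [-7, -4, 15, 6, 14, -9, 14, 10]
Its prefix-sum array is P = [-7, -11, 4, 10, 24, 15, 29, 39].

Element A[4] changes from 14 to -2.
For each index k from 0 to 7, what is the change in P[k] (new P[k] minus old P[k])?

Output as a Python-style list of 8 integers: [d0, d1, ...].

Answer: [0, 0, 0, 0, -16, -16, -16, -16]

Derivation:
Element change: A[4] 14 -> -2, delta = -16
For k < 4: P[k] unchanged, delta_P[k] = 0
For k >= 4: P[k] shifts by exactly -16
Delta array: [0, 0, 0, 0, -16, -16, -16, -16]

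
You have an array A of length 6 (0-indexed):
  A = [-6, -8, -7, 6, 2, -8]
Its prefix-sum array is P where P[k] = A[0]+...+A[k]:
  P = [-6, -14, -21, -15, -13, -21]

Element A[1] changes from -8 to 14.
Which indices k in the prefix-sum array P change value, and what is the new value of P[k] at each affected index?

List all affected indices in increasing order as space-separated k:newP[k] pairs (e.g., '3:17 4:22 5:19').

Answer: 1:8 2:1 3:7 4:9 5:1

Derivation:
P[k] = A[0] + ... + A[k]
P[k] includes A[1] iff k >= 1
Affected indices: 1, 2, ..., 5; delta = 22
  P[1]: -14 + 22 = 8
  P[2]: -21 + 22 = 1
  P[3]: -15 + 22 = 7
  P[4]: -13 + 22 = 9
  P[5]: -21 + 22 = 1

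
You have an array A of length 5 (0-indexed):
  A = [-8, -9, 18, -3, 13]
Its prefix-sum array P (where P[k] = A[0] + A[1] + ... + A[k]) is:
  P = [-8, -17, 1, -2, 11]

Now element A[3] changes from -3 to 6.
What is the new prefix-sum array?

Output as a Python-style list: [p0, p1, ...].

Answer: [-8, -17, 1, 7, 20]

Derivation:
Change: A[3] -3 -> 6, delta = 9
P[k] for k < 3: unchanged (A[3] not included)
P[k] for k >= 3: shift by delta = 9
  P[0] = -8 + 0 = -8
  P[1] = -17 + 0 = -17
  P[2] = 1 + 0 = 1
  P[3] = -2 + 9 = 7
  P[4] = 11 + 9 = 20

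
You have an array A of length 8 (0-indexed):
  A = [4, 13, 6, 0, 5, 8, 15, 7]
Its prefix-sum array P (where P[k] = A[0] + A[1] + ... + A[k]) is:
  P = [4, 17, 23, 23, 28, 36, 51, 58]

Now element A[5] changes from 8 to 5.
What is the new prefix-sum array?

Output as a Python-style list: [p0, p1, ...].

Answer: [4, 17, 23, 23, 28, 33, 48, 55]

Derivation:
Change: A[5] 8 -> 5, delta = -3
P[k] for k < 5: unchanged (A[5] not included)
P[k] for k >= 5: shift by delta = -3
  P[0] = 4 + 0 = 4
  P[1] = 17 + 0 = 17
  P[2] = 23 + 0 = 23
  P[3] = 23 + 0 = 23
  P[4] = 28 + 0 = 28
  P[5] = 36 + -3 = 33
  P[6] = 51 + -3 = 48
  P[7] = 58 + -3 = 55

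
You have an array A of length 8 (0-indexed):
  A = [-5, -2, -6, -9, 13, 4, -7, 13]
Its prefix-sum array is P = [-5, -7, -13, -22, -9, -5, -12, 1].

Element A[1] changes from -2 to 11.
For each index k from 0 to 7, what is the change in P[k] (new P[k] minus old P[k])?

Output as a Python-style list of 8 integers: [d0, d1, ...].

Element change: A[1] -2 -> 11, delta = 13
For k < 1: P[k] unchanged, delta_P[k] = 0
For k >= 1: P[k] shifts by exactly 13
Delta array: [0, 13, 13, 13, 13, 13, 13, 13]

Answer: [0, 13, 13, 13, 13, 13, 13, 13]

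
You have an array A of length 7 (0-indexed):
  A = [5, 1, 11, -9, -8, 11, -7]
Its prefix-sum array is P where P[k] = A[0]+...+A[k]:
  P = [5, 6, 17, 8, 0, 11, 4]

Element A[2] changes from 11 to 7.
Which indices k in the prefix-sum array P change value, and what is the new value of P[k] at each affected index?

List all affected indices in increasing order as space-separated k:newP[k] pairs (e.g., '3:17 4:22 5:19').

P[k] = A[0] + ... + A[k]
P[k] includes A[2] iff k >= 2
Affected indices: 2, 3, ..., 6; delta = -4
  P[2]: 17 + -4 = 13
  P[3]: 8 + -4 = 4
  P[4]: 0 + -4 = -4
  P[5]: 11 + -4 = 7
  P[6]: 4 + -4 = 0

Answer: 2:13 3:4 4:-4 5:7 6:0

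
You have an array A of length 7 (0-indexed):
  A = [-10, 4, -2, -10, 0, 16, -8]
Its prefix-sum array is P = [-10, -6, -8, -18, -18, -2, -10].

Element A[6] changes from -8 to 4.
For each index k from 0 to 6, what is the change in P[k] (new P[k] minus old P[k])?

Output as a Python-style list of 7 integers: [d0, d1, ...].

Answer: [0, 0, 0, 0, 0, 0, 12]

Derivation:
Element change: A[6] -8 -> 4, delta = 12
For k < 6: P[k] unchanged, delta_P[k] = 0
For k >= 6: P[k] shifts by exactly 12
Delta array: [0, 0, 0, 0, 0, 0, 12]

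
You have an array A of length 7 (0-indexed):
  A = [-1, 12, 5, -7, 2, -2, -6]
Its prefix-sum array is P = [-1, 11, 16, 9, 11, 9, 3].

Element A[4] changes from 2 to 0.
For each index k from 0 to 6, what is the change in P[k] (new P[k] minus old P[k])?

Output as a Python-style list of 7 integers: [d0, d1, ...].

Element change: A[4] 2 -> 0, delta = -2
For k < 4: P[k] unchanged, delta_P[k] = 0
For k >= 4: P[k] shifts by exactly -2
Delta array: [0, 0, 0, 0, -2, -2, -2]

Answer: [0, 0, 0, 0, -2, -2, -2]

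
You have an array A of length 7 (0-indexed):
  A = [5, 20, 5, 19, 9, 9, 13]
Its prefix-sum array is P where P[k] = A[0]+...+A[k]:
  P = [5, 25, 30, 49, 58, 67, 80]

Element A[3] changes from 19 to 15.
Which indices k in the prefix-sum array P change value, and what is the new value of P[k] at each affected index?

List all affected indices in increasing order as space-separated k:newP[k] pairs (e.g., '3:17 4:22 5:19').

Answer: 3:45 4:54 5:63 6:76

Derivation:
P[k] = A[0] + ... + A[k]
P[k] includes A[3] iff k >= 3
Affected indices: 3, 4, ..., 6; delta = -4
  P[3]: 49 + -4 = 45
  P[4]: 58 + -4 = 54
  P[5]: 67 + -4 = 63
  P[6]: 80 + -4 = 76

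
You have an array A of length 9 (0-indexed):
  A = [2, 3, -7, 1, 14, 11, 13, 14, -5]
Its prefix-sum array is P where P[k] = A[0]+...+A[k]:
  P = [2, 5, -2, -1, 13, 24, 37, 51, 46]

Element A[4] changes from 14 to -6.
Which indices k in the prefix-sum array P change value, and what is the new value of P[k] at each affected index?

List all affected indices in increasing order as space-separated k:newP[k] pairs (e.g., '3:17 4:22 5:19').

P[k] = A[0] + ... + A[k]
P[k] includes A[4] iff k >= 4
Affected indices: 4, 5, ..., 8; delta = -20
  P[4]: 13 + -20 = -7
  P[5]: 24 + -20 = 4
  P[6]: 37 + -20 = 17
  P[7]: 51 + -20 = 31
  P[8]: 46 + -20 = 26

Answer: 4:-7 5:4 6:17 7:31 8:26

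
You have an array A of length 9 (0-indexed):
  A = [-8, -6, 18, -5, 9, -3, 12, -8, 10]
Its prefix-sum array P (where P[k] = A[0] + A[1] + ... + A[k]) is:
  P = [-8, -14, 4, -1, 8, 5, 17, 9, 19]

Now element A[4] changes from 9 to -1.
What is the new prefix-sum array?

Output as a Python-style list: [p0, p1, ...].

Change: A[4] 9 -> -1, delta = -10
P[k] for k < 4: unchanged (A[4] not included)
P[k] for k >= 4: shift by delta = -10
  P[0] = -8 + 0 = -8
  P[1] = -14 + 0 = -14
  P[2] = 4 + 0 = 4
  P[3] = -1 + 0 = -1
  P[4] = 8 + -10 = -2
  P[5] = 5 + -10 = -5
  P[6] = 17 + -10 = 7
  P[7] = 9 + -10 = -1
  P[8] = 19 + -10 = 9

Answer: [-8, -14, 4, -1, -2, -5, 7, -1, 9]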